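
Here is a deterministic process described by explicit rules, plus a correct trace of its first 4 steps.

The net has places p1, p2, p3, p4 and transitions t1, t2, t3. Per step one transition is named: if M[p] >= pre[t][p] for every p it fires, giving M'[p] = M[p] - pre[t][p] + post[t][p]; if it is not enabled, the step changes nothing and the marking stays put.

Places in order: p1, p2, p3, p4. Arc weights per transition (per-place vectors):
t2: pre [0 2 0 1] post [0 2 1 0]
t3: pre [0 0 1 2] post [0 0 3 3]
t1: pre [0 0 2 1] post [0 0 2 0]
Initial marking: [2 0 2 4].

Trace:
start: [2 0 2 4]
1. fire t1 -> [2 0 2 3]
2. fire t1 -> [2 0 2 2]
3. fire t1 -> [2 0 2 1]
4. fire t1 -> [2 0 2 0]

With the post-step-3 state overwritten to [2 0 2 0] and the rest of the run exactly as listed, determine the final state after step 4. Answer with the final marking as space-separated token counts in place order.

state after step 3 := [2 0 2 0]
4. fire t1 -> [2 0 2 0]

2 0 2 0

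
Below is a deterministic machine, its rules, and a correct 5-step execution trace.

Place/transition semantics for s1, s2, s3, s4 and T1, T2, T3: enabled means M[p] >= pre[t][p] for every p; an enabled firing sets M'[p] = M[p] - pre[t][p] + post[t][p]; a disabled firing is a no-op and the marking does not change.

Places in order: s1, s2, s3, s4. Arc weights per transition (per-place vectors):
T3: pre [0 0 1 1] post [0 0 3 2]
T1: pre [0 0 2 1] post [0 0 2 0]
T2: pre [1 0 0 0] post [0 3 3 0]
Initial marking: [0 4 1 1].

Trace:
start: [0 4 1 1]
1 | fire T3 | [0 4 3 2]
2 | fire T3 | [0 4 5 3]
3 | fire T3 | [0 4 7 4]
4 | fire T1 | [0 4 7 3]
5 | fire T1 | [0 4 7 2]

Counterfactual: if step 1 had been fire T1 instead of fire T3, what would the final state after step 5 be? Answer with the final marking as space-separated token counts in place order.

(re-executing from step 1 with the substitution; state before step 1: [0 4 1 1])
1 | fire T1 | [0 4 1 1]
2 | fire T3 | [0 4 3 2]
3 | fire T3 | [0 4 5 3]
4 | fire T1 | [0 4 5 2]
5 | fire T1 | [0 4 5 1]

0 4 5 1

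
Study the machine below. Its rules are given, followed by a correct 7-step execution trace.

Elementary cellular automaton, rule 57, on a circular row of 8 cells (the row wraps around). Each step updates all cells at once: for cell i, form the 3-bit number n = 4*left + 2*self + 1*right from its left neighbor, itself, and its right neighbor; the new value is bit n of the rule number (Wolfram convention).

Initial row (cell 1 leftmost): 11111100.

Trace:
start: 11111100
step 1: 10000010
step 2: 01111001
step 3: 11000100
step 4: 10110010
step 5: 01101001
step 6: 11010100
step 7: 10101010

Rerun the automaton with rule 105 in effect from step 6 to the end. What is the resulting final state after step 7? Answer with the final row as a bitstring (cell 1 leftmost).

10010110

(re-executing steps 6..7 under rule 105; state before step 6: 01101001)
step 6: 11110000
step 7: 10010110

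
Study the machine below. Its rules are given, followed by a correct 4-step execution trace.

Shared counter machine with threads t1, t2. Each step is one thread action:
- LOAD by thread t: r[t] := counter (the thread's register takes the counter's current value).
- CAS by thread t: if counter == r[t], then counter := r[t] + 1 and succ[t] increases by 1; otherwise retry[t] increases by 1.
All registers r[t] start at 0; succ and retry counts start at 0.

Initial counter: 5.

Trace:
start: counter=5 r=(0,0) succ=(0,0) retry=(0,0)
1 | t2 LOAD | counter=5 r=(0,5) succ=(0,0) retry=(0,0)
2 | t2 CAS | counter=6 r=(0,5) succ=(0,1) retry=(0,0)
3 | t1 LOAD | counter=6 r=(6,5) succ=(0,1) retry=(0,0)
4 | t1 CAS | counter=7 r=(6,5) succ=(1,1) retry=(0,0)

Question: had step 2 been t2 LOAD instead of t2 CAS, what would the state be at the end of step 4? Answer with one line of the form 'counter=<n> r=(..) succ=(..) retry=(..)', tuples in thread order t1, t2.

counter=6 r=(5,5) succ=(1,0) retry=(0,0)

(re-executing from step 2 with the substitution; state before step 2: counter=5 r=(0,5) succ=(0,0) retry=(0,0))
2 | t2 LOAD | counter=5 r=(0,5) succ=(0,0) retry=(0,0)
3 | t1 LOAD | counter=5 r=(5,5) succ=(0,0) retry=(0,0)
4 | t1 CAS | counter=6 r=(5,5) succ=(1,0) retry=(0,0)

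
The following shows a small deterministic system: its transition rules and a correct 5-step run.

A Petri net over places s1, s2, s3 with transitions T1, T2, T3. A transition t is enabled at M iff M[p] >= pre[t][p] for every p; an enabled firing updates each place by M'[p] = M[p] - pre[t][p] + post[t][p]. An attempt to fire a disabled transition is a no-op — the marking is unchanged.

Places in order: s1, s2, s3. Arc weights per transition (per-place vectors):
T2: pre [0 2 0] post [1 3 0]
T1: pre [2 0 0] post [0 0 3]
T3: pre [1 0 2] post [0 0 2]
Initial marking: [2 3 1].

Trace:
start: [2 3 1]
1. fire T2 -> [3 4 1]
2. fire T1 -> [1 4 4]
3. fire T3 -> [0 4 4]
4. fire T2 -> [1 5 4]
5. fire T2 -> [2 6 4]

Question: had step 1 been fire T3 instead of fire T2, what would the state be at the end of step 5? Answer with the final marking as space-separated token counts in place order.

(re-executing from step 1 with the substitution; state before step 1: [2 3 1])
1. fire T3 -> [2 3 1]
2. fire T1 -> [0 3 4]
3. fire T3 -> [0 3 4]
4. fire T2 -> [1 4 4]
5. fire T2 -> [2 5 4]

2 5 4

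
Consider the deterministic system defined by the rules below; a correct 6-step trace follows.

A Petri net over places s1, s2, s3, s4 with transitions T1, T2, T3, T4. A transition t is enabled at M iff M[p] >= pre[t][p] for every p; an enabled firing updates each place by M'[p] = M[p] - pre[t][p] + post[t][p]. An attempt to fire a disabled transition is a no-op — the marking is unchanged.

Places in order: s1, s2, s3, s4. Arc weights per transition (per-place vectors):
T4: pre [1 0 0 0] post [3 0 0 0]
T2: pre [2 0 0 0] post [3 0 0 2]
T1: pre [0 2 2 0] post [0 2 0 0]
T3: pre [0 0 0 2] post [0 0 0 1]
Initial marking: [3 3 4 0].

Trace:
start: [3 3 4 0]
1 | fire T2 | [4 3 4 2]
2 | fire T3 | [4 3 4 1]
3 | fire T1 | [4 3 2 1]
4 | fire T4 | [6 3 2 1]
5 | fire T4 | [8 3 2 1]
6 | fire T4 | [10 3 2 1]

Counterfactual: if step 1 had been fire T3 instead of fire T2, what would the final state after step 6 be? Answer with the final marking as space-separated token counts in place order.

(re-executing from step 1 with the substitution; state before step 1: [3 3 4 0])
1 | fire T3 | [3 3 4 0]
2 | fire T3 | [3 3 4 0]
3 | fire T1 | [3 3 2 0]
4 | fire T4 | [5 3 2 0]
5 | fire T4 | [7 3 2 0]
6 | fire T4 | [9 3 2 0]

9 3 2 0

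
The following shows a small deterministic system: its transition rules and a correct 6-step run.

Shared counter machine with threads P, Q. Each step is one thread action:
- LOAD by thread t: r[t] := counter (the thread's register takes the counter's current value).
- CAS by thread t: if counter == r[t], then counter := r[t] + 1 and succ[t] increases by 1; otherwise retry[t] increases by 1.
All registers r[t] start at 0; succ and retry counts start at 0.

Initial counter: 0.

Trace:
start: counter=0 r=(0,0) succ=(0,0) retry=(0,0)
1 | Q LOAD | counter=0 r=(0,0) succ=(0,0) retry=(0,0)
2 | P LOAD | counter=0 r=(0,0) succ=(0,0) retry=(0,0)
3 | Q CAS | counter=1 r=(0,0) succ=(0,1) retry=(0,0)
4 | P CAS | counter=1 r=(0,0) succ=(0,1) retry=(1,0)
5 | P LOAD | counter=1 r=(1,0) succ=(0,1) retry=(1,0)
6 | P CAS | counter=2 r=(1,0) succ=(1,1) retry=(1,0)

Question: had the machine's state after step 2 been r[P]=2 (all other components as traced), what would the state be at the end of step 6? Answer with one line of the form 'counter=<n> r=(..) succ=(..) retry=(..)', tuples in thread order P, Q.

state after step 2 := counter=0 r=(2,0) succ=(0,0) retry=(0,0)
3 | Q CAS | counter=1 r=(2,0) succ=(0,1) retry=(0,0)
4 | P CAS | counter=1 r=(2,0) succ=(0,1) retry=(1,0)
5 | P LOAD | counter=1 r=(1,0) succ=(0,1) retry=(1,0)
6 | P CAS | counter=2 r=(1,0) succ=(1,1) retry=(1,0)

counter=2 r=(1,0) succ=(1,1) retry=(1,0)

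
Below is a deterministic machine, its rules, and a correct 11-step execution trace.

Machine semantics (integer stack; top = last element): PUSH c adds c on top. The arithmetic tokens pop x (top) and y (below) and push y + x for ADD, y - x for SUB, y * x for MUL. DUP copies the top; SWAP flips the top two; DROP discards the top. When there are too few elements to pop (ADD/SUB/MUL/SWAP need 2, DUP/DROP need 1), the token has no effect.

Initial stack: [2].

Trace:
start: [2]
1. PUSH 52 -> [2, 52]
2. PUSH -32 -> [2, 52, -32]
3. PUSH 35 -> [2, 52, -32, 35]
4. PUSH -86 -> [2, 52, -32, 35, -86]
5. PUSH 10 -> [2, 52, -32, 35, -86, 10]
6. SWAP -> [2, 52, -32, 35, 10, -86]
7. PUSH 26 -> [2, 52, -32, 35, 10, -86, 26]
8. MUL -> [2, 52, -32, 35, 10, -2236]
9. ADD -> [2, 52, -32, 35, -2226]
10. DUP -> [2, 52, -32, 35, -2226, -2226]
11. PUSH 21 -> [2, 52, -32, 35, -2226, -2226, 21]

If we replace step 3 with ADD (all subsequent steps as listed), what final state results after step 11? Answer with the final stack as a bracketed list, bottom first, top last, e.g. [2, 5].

[2, 20, -2226, -2226, 21]

(re-executing from step 3 with the substitution; state before step 3: [2, 52, -32])
3. ADD -> [2, 20]
4. PUSH -86 -> [2, 20, -86]
5. PUSH 10 -> [2, 20, -86, 10]
6. SWAP -> [2, 20, 10, -86]
7. PUSH 26 -> [2, 20, 10, -86, 26]
8. MUL -> [2, 20, 10, -2236]
9. ADD -> [2, 20, -2226]
10. DUP -> [2, 20, -2226, -2226]
11. PUSH 21 -> [2, 20, -2226, -2226, 21]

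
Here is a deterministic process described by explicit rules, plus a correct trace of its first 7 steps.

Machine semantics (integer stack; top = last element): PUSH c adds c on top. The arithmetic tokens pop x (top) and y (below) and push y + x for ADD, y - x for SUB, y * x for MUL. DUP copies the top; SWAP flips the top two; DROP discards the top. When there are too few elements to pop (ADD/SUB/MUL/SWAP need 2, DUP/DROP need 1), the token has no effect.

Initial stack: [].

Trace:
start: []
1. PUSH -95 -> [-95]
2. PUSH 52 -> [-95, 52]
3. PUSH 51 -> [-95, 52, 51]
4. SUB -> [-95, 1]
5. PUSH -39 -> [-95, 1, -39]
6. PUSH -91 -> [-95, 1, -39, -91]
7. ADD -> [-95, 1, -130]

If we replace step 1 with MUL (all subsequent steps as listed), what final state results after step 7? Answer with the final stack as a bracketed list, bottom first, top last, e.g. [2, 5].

(re-executing from step 1 with the substitution; state before step 1: [])
1. MUL -> []
2. PUSH 52 -> [52]
3. PUSH 51 -> [52, 51]
4. SUB -> [1]
5. PUSH -39 -> [1, -39]
6. PUSH -91 -> [1, -39, -91]
7. ADD -> [1, -130]

[1, -130]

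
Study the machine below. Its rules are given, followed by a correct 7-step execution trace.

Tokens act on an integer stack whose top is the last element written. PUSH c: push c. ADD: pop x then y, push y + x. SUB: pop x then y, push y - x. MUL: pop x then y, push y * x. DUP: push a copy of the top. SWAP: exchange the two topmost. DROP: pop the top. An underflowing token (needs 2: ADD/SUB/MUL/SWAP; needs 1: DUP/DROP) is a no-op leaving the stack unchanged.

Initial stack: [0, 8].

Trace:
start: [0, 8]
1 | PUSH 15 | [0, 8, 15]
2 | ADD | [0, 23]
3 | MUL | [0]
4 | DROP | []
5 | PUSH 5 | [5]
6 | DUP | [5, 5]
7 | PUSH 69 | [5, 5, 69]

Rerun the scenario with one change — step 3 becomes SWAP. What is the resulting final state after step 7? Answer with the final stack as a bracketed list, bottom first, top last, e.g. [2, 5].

[23, 5, 5, 69]

(re-executing from step 3 with the substitution; state before step 3: [0, 23])
3 | SWAP | [23, 0]
4 | DROP | [23]
5 | PUSH 5 | [23, 5]
6 | DUP | [23, 5, 5]
7 | PUSH 69 | [23, 5, 5, 69]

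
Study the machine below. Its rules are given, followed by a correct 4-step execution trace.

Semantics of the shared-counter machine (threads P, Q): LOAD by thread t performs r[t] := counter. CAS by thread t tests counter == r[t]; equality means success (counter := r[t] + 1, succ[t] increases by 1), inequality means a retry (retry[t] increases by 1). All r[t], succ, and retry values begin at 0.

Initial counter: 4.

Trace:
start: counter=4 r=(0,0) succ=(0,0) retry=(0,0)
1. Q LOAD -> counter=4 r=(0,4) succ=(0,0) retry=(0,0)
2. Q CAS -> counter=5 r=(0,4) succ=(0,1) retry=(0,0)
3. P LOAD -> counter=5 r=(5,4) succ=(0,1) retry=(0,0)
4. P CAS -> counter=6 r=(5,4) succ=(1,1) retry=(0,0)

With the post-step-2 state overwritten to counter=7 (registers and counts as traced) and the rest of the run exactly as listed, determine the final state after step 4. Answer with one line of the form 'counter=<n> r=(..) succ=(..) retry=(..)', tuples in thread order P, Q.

counter=8 r=(7,4) succ=(1,1) retry=(0,0)

state after step 2 := counter=7 r=(0,4) succ=(0,1) retry=(0,0)
3. P LOAD -> counter=7 r=(7,4) succ=(0,1) retry=(0,0)
4. P CAS -> counter=8 r=(7,4) succ=(1,1) retry=(0,0)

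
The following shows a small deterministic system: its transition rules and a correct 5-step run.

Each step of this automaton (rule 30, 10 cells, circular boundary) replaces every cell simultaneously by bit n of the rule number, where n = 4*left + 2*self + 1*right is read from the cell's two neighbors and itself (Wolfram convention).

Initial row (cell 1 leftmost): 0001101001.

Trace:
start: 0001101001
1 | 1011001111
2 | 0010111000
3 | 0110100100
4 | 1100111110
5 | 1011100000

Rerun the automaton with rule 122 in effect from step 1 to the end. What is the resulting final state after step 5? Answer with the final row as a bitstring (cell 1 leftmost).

1000111111

(re-executing steps 1..5 under rule 122; state before step 1: 0001101001)
1 | 1011110110
2 | 0110011111
3 | 1111110001
4 | 0000011011
5 | 1000111111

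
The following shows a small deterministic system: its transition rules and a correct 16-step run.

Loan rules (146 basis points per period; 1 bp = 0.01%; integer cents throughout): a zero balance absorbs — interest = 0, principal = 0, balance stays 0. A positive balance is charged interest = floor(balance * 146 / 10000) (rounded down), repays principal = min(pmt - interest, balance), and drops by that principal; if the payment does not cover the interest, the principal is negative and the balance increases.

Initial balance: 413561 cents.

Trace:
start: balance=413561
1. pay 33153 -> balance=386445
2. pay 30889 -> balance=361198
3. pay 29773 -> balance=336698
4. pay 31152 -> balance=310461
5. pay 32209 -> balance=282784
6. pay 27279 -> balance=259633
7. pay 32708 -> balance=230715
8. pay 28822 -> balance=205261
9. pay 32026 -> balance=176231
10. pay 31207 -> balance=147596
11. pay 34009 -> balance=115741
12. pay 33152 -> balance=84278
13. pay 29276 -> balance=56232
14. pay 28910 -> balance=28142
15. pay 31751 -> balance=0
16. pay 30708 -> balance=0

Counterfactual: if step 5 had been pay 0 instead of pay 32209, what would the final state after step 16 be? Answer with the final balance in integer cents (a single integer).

3823

(re-executing from step 5 with the substitution; state before step 5: balance=310461)
5. pay 0 -> balance=314993
6. pay 27279 -> balance=292312
7. pay 32708 -> balance=263871
8. pay 28822 -> balance=238901
9. pay 32026 -> balance=210362
10. pay 31207 -> balance=182226
11. pay 34009 -> balance=150877
12. pay 33152 -> balance=119927
13. pay 29276 -> balance=92401
14. pay 28910 -> balance=64840
15. pay 31751 -> balance=34035
16. pay 30708 -> balance=3823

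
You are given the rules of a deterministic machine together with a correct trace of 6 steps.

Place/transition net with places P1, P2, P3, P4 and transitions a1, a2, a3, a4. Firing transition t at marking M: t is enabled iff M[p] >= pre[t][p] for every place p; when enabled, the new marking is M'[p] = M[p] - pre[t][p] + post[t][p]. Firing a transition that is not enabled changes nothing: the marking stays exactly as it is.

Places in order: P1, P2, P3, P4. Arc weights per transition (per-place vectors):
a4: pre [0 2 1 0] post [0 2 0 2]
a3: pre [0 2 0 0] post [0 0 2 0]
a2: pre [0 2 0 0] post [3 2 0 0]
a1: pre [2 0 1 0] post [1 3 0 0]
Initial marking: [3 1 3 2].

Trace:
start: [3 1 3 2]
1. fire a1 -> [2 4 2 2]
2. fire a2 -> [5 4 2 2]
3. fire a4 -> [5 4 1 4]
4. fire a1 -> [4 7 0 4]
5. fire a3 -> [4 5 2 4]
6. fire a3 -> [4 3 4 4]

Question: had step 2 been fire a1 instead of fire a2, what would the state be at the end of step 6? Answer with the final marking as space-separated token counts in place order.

1 3 4 4

(re-executing from step 2 with the substitution; state before step 2: [2 4 2 2])
2. fire a1 -> [1 7 1 2]
3. fire a4 -> [1 7 0 4]
4. fire a1 -> [1 7 0 4]
5. fire a3 -> [1 5 2 4]
6. fire a3 -> [1 3 4 4]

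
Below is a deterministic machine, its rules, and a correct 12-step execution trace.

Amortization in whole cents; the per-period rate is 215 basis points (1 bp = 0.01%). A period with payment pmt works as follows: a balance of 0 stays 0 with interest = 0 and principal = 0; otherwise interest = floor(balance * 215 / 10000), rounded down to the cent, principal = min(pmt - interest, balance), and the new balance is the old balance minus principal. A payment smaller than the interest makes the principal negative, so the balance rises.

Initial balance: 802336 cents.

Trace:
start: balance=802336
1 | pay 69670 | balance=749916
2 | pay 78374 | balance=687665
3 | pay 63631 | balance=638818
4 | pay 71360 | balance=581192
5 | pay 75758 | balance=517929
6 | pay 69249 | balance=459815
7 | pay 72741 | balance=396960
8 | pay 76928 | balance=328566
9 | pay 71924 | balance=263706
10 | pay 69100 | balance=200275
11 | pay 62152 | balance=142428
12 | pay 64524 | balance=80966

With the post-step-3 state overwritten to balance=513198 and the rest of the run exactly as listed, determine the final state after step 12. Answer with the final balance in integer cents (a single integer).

0

state after step 3 := balance=513198
4 | pay 71360 | balance=452871
5 | pay 75758 | balance=386849
6 | pay 69249 | balance=325917
7 | pay 72741 | balance=260183
8 | pay 76928 | balance=188848
9 | pay 71924 | balance=120984
10 | pay 69100 | balance=54485
11 | pay 62152 | balance=0
12 | pay 64524 | balance=0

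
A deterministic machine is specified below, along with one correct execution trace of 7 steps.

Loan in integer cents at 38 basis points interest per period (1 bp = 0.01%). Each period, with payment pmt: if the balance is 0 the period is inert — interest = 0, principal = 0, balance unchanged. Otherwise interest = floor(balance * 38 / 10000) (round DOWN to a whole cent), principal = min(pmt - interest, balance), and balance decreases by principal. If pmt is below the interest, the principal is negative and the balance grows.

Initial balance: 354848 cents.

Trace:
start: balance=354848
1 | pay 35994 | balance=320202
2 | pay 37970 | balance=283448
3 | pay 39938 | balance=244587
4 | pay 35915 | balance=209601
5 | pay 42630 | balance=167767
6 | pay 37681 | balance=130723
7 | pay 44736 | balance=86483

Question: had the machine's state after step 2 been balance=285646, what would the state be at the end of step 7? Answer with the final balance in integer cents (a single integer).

state after step 2 := balance=285646
3 | pay 39938 | balance=246793
4 | pay 35915 | balance=211815
5 | pay 42630 | balance=169989
6 | pay 37681 | balance=132953
7 | pay 44736 | balance=88722

88722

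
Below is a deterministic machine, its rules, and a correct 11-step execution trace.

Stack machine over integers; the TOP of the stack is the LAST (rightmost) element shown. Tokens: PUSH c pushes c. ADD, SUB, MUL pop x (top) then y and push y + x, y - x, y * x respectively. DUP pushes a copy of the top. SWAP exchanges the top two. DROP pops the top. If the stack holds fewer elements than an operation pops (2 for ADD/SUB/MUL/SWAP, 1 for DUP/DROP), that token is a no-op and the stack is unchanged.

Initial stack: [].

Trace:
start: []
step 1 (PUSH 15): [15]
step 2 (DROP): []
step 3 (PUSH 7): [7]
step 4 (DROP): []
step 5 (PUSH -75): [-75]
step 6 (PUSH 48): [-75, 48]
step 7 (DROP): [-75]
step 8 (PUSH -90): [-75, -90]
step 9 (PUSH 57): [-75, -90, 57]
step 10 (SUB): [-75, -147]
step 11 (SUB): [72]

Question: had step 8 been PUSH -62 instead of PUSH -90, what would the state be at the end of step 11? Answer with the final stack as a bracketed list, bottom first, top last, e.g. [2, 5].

(re-executing from step 8 with the substitution; state before step 8: [-75])
step 8 (PUSH -62): [-75, -62]
step 9 (PUSH 57): [-75, -62, 57]
step 10 (SUB): [-75, -119]
step 11 (SUB): [44]

[44]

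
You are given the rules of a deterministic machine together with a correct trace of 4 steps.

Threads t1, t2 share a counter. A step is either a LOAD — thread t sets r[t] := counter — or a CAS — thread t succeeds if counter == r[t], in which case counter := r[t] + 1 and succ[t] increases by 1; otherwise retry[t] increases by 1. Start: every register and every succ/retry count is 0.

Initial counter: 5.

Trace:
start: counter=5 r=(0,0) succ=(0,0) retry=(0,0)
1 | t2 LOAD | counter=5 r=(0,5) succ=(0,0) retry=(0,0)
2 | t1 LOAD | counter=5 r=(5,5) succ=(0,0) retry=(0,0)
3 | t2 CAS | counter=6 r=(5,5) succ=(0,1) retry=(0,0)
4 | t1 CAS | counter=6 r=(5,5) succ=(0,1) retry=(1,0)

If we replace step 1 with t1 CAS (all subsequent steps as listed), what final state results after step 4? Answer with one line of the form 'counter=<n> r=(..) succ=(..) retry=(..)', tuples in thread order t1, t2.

(re-executing from step 1 with the substitution; state before step 1: counter=5 r=(0,0) succ=(0,0) retry=(0,0))
1 | t1 CAS | counter=5 r=(0,0) succ=(0,0) retry=(1,0)
2 | t1 LOAD | counter=5 r=(5,0) succ=(0,0) retry=(1,0)
3 | t2 CAS | counter=5 r=(5,0) succ=(0,0) retry=(1,1)
4 | t1 CAS | counter=6 r=(5,0) succ=(1,0) retry=(1,1)

counter=6 r=(5,0) succ=(1,0) retry=(1,1)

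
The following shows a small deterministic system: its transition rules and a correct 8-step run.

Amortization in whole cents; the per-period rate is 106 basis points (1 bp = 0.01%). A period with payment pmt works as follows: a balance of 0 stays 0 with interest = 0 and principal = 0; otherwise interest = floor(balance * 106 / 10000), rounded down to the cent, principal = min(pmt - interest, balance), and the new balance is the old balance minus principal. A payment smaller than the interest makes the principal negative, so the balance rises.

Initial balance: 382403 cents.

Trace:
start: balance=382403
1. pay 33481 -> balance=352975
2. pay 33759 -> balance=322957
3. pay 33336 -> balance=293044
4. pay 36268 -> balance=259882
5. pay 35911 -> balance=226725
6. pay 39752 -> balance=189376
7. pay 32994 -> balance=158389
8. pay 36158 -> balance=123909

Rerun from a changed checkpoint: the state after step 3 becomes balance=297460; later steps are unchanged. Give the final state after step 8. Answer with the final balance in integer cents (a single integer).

128565

state after step 3 := balance=297460
4. pay 36268 -> balance=264345
5. pay 35911 -> balance=231236
6. pay 39752 -> balance=193935
7. pay 32994 -> balance=162996
8. pay 36158 -> balance=128565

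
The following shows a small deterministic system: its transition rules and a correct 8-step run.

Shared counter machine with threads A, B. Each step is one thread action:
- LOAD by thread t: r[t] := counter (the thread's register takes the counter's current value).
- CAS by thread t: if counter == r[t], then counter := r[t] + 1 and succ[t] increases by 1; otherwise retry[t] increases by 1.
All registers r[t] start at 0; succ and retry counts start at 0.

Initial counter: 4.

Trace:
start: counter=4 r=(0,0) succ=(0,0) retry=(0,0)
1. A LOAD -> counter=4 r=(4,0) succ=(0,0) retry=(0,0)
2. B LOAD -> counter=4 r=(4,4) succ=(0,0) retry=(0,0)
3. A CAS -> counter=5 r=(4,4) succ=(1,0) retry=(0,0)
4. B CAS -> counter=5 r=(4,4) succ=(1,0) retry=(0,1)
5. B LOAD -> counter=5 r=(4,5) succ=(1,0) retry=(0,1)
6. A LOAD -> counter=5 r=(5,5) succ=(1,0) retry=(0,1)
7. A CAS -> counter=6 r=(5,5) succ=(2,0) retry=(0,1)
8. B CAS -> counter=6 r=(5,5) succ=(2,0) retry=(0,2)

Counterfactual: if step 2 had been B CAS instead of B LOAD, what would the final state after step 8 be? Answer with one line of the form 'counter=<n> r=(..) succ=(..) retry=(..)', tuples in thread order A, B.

(re-executing from step 2 with the substitution; state before step 2: counter=4 r=(4,0) succ=(0,0) retry=(0,0))
2. B CAS -> counter=4 r=(4,0) succ=(0,0) retry=(0,1)
3. A CAS -> counter=5 r=(4,0) succ=(1,0) retry=(0,1)
4. B CAS -> counter=5 r=(4,0) succ=(1,0) retry=(0,2)
5. B LOAD -> counter=5 r=(4,5) succ=(1,0) retry=(0,2)
6. A LOAD -> counter=5 r=(5,5) succ=(1,0) retry=(0,2)
7. A CAS -> counter=6 r=(5,5) succ=(2,0) retry=(0,2)
8. B CAS -> counter=6 r=(5,5) succ=(2,0) retry=(0,3)

counter=6 r=(5,5) succ=(2,0) retry=(0,3)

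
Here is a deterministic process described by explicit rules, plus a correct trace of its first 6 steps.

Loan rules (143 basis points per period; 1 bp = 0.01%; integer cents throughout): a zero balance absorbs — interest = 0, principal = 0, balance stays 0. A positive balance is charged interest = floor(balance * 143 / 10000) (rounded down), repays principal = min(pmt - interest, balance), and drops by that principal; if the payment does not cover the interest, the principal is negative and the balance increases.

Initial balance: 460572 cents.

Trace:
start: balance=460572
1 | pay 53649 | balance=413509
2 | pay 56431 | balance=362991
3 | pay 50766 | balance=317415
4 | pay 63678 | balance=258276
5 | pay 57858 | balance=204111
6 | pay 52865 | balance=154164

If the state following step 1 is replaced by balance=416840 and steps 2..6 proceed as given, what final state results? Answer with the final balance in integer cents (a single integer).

157741

state after step 1 := balance=416840
2 | pay 56431 | balance=366369
3 | pay 50766 | balance=320842
4 | pay 63678 | balance=261752
5 | pay 57858 | balance=207637
6 | pay 52865 | balance=157741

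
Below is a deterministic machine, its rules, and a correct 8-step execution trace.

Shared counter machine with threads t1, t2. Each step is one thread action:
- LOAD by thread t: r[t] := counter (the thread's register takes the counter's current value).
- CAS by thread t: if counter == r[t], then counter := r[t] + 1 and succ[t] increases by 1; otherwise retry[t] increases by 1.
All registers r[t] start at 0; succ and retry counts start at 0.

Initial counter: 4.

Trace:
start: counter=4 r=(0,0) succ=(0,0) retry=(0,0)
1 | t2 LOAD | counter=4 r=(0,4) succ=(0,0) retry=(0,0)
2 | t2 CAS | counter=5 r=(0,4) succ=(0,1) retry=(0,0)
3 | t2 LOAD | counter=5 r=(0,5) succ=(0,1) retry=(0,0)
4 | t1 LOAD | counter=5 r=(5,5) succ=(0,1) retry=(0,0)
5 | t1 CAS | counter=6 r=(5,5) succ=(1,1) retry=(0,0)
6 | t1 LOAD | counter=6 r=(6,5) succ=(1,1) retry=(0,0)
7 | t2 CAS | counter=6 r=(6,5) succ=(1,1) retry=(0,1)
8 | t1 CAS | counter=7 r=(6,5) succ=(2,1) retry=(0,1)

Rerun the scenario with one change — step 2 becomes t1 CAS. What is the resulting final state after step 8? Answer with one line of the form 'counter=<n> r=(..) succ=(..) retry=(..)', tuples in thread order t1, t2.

counter=6 r=(5,4) succ=(2,0) retry=(1,1)

(re-executing from step 2 with the substitution; state before step 2: counter=4 r=(0,4) succ=(0,0) retry=(0,0))
2 | t1 CAS | counter=4 r=(0,4) succ=(0,0) retry=(1,0)
3 | t2 LOAD | counter=4 r=(0,4) succ=(0,0) retry=(1,0)
4 | t1 LOAD | counter=4 r=(4,4) succ=(0,0) retry=(1,0)
5 | t1 CAS | counter=5 r=(4,4) succ=(1,0) retry=(1,0)
6 | t1 LOAD | counter=5 r=(5,4) succ=(1,0) retry=(1,0)
7 | t2 CAS | counter=5 r=(5,4) succ=(1,0) retry=(1,1)
8 | t1 CAS | counter=6 r=(5,4) succ=(2,0) retry=(1,1)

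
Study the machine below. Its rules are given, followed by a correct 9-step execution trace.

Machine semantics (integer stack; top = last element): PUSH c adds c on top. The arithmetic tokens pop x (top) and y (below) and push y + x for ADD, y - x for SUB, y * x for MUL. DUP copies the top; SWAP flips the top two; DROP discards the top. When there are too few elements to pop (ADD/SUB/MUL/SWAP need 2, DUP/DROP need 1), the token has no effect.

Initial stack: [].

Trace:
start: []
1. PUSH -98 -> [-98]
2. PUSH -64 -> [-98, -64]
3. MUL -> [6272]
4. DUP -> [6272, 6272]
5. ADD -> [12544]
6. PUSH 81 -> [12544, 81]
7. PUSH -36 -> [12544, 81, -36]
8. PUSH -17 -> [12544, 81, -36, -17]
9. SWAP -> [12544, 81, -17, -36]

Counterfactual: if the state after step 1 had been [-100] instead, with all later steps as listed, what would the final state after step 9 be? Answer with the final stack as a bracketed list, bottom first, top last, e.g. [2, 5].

state after step 1 := [-100]
2. PUSH -64 -> [-100, -64]
3. MUL -> [6400]
4. DUP -> [6400, 6400]
5. ADD -> [12800]
6. PUSH 81 -> [12800, 81]
7. PUSH -36 -> [12800, 81, -36]
8. PUSH -17 -> [12800, 81, -36, -17]
9. SWAP -> [12800, 81, -17, -36]

[12800, 81, -17, -36]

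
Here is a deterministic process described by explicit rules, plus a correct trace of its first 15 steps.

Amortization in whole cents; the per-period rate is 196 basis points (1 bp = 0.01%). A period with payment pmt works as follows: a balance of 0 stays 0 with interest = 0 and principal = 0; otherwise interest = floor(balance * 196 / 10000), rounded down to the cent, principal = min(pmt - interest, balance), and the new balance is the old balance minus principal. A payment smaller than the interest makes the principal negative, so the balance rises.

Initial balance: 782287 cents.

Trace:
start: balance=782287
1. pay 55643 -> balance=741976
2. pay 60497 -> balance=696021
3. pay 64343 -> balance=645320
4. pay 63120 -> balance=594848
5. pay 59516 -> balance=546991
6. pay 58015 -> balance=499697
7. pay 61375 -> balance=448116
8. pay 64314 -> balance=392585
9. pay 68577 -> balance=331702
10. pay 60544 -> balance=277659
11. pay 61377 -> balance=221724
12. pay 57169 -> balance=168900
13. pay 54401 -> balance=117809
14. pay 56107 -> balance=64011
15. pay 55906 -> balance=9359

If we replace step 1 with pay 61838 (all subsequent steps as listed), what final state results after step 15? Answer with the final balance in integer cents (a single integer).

(re-executing from step 1 with the substitution; state before step 1: balance=782287)
1. pay 61838 -> balance=735781
2. pay 60497 -> balance=689705
3. pay 64343 -> balance=638880
4. pay 63120 -> balance=588282
5. pay 59516 -> balance=540296
6. pay 58015 -> balance=492870
7. pay 61375 -> balance=441155
8. pay 64314 -> balance=385487
9. pay 68577 -> balance=324465
10. pay 60544 -> balance=270280
11. pay 61377 -> balance=214200
12. pay 57169 -> balance=161229
13. pay 54401 -> balance=109988
14. pay 56107 -> balance=56036
15. pay 55906 -> balance=1228

1228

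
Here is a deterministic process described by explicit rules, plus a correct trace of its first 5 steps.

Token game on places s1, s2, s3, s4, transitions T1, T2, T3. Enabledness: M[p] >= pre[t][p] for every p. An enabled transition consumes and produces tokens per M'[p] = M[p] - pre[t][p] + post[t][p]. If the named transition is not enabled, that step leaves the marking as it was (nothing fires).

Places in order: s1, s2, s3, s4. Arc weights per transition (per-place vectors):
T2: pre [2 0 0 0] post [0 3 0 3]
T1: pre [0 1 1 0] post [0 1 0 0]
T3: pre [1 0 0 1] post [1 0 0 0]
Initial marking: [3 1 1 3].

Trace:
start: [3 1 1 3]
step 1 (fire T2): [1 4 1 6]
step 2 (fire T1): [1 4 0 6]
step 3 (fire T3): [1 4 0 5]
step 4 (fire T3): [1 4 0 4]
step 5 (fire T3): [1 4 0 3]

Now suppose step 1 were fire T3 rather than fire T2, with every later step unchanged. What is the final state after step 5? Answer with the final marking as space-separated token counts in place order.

3 1 0 0

(re-executing from step 1 with the substitution; state before step 1: [3 1 1 3])
step 1 (fire T3): [3 1 1 2]
step 2 (fire T1): [3 1 0 2]
step 3 (fire T3): [3 1 0 1]
step 4 (fire T3): [3 1 0 0]
step 5 (fire T3): [3 1 0 0]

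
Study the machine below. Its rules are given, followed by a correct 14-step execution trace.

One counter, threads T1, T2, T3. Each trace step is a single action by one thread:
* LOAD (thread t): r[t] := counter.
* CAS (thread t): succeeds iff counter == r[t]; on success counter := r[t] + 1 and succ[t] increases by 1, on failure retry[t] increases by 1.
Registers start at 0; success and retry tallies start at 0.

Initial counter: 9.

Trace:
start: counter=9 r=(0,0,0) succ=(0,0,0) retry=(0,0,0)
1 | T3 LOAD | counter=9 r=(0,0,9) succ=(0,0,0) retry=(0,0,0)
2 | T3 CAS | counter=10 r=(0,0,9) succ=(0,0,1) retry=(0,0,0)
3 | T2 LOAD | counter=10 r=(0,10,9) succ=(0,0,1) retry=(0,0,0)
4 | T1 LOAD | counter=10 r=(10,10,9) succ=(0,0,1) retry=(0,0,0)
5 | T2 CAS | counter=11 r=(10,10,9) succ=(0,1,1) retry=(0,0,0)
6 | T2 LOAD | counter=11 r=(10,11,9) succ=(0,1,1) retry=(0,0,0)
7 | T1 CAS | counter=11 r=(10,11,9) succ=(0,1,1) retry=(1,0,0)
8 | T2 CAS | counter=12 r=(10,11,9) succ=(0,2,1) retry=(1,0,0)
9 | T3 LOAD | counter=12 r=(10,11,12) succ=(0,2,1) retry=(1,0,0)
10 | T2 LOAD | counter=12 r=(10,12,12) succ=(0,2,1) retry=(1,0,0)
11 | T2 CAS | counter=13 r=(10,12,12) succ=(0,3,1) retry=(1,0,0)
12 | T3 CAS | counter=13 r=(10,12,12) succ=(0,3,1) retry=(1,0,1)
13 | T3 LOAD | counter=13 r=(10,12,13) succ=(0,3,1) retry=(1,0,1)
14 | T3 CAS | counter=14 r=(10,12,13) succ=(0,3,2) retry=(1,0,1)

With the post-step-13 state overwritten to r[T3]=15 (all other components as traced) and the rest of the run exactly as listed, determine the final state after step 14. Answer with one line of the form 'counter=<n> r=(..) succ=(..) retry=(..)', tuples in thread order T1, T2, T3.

state after step 13 := counter=13 r=(10,12,15) succ=(0,3,1) retry=(1,0,1)
14 | T3 CAS | counter=13 r=(10,12,15) succ=(0,3,1) retry=(1,0,2)

counter=13 r=(10,12,15) succ=(0,3,1) retry=(1,0,2)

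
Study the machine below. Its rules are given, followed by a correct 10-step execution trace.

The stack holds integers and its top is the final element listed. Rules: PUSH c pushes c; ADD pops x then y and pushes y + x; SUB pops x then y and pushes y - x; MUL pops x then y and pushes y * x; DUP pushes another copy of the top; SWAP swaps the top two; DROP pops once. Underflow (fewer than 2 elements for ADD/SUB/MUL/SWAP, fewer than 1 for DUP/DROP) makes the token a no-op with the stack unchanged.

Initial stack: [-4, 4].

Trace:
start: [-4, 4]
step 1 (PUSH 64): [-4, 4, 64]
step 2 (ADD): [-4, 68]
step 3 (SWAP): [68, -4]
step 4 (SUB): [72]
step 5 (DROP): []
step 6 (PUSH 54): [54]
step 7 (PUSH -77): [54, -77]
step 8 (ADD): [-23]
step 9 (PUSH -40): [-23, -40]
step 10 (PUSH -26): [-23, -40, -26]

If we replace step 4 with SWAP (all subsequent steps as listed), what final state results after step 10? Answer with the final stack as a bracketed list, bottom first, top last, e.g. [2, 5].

[-4, -23, -40, -26]

(re-executing from step 4 with the substitution; state before step 4: [68, -4])
step 4 (SWAP): [-4, 68]
step 5 (DROP): [-4]
step 6 (PUSH 54): [-4, 54]
step 7 (PUSH -77): [-4, 54, -77]
step 8 (ADD): [-4, -23]
step 9 (PUSH -40): [-4, -23, -40]
step 10 (PUSH -26): [-4, -23, -40, -26]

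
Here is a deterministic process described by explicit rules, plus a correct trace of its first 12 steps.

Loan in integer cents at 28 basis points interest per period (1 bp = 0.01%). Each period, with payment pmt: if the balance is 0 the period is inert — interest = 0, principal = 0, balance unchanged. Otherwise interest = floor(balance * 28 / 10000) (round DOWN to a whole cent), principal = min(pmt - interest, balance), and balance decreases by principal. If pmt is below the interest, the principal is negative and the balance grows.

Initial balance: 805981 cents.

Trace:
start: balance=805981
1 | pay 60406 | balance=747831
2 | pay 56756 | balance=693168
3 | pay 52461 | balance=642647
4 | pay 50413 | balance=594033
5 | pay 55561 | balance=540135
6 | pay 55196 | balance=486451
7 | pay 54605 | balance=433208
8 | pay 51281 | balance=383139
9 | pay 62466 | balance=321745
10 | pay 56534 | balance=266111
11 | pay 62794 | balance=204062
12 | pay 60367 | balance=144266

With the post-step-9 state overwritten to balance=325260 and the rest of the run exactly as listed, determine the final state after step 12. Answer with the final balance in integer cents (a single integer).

147810

state after step 9 := balance=325260
10 | pay 56534 | balance=269636
11 | pay 62794 | balance=207596
12 | pay 60367 | balance=147810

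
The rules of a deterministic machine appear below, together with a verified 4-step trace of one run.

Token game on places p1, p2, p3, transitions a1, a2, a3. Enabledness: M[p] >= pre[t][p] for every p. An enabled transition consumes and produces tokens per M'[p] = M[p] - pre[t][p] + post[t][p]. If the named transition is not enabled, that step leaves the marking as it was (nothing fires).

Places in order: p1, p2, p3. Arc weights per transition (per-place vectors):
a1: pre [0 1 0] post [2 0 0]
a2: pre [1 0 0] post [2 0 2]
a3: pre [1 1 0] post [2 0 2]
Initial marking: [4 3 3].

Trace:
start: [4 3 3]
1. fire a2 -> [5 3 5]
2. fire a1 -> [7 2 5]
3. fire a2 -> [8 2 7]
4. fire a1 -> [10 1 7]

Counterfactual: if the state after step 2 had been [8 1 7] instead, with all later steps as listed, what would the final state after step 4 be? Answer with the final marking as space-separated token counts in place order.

11 0 9

state after step 2 := [8 1 7]
3. fire a2 -> [9 1 9]
4. fire a1 -> [11 0 9]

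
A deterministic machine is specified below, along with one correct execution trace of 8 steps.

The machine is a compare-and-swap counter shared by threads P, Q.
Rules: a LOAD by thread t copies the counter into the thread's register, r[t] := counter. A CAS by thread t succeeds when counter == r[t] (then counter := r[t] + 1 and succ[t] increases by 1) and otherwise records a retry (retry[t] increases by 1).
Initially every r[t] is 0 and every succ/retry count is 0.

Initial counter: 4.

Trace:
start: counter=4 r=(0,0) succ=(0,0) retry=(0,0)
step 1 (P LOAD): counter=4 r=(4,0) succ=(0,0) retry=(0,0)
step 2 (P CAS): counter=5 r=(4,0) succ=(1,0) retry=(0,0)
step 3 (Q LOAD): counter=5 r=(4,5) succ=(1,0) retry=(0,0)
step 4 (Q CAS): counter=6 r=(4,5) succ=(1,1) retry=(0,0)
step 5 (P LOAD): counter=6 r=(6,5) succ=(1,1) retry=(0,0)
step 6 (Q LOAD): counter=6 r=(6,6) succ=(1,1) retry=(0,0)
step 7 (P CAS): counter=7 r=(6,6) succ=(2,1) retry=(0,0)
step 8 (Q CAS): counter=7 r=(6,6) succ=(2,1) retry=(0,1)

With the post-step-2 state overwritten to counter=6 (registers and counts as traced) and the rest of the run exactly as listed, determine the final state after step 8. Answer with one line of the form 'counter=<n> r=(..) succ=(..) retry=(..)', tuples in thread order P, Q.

counter=8 r=(7,7) succ=(2,1) retry=(0,1)

state after step 2 := counter=6 r=(4,0) succ=(1,0) retry=(0,0)
step 3 (Q LOAD): counter=6 r=(4,6) succ=(1,0) retry=(0,0)
step 4 (Q CAS): counter=7 r=(4,6) succ=(1,1) retry=(0,0)
step 5 (P LOAD): counter=7 r=(7,6) succ=(1,1) retry=(0,0)
step 6 (Q LOAD): counter=7 r=(7,7) succ=(1,1) retry=(0,0)
step 7 (P CAS): counter=8 r=(7,7) succ=(2,1) retry=(0,0)
step 8 (Q CAS): counter=8 r=(7,7) succ=(2,1) retry=(0,1)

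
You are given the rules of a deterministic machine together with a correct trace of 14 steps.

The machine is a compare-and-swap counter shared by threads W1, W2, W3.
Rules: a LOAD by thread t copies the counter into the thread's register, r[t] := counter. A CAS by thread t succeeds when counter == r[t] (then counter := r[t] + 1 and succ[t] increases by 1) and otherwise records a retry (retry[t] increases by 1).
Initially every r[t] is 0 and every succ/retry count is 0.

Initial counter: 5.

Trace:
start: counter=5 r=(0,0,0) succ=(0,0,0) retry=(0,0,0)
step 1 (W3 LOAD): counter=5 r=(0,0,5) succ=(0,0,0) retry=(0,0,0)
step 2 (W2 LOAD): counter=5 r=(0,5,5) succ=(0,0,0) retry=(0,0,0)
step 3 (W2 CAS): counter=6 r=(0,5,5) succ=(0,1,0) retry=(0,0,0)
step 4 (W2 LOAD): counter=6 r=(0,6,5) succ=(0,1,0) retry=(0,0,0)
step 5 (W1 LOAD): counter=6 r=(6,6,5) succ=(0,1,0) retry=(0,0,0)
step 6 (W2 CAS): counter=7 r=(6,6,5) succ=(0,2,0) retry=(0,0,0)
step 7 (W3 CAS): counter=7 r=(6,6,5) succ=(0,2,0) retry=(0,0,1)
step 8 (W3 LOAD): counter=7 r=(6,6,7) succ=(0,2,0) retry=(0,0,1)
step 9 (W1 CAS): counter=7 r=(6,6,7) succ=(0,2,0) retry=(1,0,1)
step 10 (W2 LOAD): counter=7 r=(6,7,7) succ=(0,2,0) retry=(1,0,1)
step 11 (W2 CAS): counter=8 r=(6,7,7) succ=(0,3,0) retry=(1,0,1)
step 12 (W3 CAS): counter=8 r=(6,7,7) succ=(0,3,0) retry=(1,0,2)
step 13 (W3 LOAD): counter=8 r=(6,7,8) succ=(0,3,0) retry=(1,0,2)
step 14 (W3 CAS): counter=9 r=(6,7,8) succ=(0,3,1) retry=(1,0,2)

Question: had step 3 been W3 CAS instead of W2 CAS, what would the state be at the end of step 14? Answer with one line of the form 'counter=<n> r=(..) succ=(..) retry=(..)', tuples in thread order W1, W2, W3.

counter=9 r=(6,7,8) succ=(0,2,2) retry=(1,0,2)

(re-executing from step 3 with the substitution; state before step 3: counter=5 r=(0,5,5) succ=(0,0,0) retry=(0,0,0))
step 3 (W3 CAS): counter=6 r=(0,5,5) succ=(0,0,1) retry=(0,0,0)
step 4 (W2 LOAD): counter=6 r=(0,6,5) succ=(0,0,1) retry=(0,0,0)
step 5 (W1 LOAD): counter=6 r=(6,6,5) succ=(0,0,1) retry=(0,0,0)
step 6 (W2 CAS): counter=7 r=(6,6,5) succ=(0,1,1) retry=(0,0,0)
step 7 (W3 CAS): counter=7 r=(6,6,5) succ=(0,1,1) retry=(0,0,1)
step 8 (W3 LOAD): counter=7 r=(6,6,7) succ=(0,1,1) retry=(0,0,1)
step 9 (W1 CAS): counter=7 r=(6,6,7) succ=(0,1,1) retry=(1,0,1)
step 10 (W2 LOAD): counter=7 r=(6,7,7) succ=(0,1,1) retry=(1,0,1)
step 11 (W2 CAS): counter=8 r=(6,7,7) succ=(0,2,1) retry=(1,0,1)
step 12 (W3 CAS): counter=8 r=(6,7,7) succ=(0,2,1) retry=(1,0,2)
step 13 (W3 LOAD): counter=8 r=(6,7,8) succ=(0,2,1) retry=(1,0,2)
step 14 (W3 CAS): counter=9 r=(6,7,8) succ=(0,2,2) retry=(1,0,2)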